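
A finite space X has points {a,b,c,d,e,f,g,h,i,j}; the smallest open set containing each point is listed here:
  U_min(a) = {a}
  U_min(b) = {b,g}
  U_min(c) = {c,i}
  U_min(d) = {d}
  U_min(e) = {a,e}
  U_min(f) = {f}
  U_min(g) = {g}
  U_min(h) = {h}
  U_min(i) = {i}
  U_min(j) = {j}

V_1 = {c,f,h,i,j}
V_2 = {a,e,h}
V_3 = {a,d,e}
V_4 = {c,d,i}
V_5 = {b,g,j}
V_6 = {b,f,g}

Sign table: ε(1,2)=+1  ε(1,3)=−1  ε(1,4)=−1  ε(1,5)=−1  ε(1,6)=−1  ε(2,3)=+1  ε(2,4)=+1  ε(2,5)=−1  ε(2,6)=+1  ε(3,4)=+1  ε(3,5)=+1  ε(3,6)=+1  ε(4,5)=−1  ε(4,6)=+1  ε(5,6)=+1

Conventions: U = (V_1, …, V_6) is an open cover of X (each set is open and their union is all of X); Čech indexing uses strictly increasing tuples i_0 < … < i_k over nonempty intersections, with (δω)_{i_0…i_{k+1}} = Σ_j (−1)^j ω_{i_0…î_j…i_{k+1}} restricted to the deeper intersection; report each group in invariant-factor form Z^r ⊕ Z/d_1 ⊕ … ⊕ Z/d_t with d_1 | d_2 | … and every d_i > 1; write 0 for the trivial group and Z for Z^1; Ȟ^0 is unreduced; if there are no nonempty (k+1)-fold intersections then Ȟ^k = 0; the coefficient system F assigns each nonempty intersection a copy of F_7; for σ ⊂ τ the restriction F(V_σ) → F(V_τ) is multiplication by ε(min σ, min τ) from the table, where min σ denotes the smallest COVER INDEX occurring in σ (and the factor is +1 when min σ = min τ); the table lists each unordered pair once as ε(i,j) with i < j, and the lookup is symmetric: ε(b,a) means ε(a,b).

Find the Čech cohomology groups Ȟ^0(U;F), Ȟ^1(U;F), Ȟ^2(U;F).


nerve of the cover:
  V12={h} V14={c,i} V15={j} V16={f} V23={a,e} V34={d} V56={b,g}
C dims 6,7; δ0: rk_F7 6
Ȟ^0 = (6 − 6) − 0 = 0, so Ȟ^0 ≅ 0
Ȟ^1 = (7 − 0) − 6 = 1, so Ȟ^1 ≅ Z/7
Ȟ^2 = (0 − 0) − 0 = 0, so Ȟ^2 ≅ 0

Ȟ^0 = 0, Ȟ^1 = Z/7, Ȟ^2 = 0


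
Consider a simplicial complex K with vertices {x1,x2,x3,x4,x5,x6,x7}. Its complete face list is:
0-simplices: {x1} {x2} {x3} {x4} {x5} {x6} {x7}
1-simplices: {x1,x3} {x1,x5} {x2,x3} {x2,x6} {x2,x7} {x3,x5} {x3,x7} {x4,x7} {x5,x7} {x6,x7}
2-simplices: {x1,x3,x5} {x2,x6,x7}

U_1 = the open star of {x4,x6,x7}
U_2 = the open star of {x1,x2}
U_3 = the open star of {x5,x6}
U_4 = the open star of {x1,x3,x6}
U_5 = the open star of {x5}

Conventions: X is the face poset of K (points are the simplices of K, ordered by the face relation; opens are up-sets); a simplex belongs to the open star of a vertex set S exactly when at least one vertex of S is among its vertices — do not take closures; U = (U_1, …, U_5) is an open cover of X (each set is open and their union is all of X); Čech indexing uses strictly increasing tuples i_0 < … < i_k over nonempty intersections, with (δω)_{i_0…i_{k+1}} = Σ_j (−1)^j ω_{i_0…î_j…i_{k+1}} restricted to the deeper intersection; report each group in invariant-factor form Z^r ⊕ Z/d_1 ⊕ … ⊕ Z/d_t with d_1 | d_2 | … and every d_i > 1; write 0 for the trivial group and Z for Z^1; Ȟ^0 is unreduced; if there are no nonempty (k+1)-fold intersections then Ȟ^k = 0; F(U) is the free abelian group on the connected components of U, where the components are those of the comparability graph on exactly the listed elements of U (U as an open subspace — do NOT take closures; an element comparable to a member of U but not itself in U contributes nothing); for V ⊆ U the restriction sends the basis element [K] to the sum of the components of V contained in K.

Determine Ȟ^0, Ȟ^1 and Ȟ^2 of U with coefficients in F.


Ȟ^0 = Z; Ȟ^1 = Z^2; Ȟ^2 = 0

nonempty overlaps:
  U1={{x4},{x6},{x7},{x2,x6},{x2,x7},{x3,x7},{x4,x7},{x5,x7},{x6,x7},{x2,x6,x7}} U2={{x1},{x2},{x1,x3},{x1,x5},{x2,x3},{x2,x6},{x2,x7},{x1,x3,x5},{x2,x6,x7}} U3={{x5},{x6},{x1,x5},{x2,x6},{x3,x5},{x5,x7},{x6,x7},{x1,x3,x5},{x2,x6,x7}} U4={{x1},{x3},{x6},{x1,x3},{x1,x5},{x2,x3},{x2,x6},{x3,x5},{x3,x7},{x6,x7},{x1,x3,x5},{x2,x6,x7}} U5={{x5},{x1,x5},{x3,x5},{x5,x7},{x1,x3,x5}}
  U12={{x2,x6},{x2,x7},{x2,x6,x7}} U13={{x6},{x2,x6},{x5,x7},{x6,x7},{x2,x6,x7}} U14={{x6},{x2,x6},{x3,x7},{x6,x7},{x2,x6,x7}} U15={{x5,x7}} U23={{x1,x5},{x2,x6},{x1,x3,x5},{x2,x6,x7}} U24={{x1},{x1,x3},{x1,x5},{x2,x3},{x2,x6},{x1,x3,x5},{x2,x6,x7}} U25={{x1,x5},{x1,x3,x5}} U34={{x6},{x1,x5},{x2,x6},{x3,x5},{x6,x7},{x1,x3,x5},{x2,x6,x7}} U35={{x5},{x1,x5},{x3,x5},{x5,x7},{x1,x3,x5}} U45={{x1,x5},{x3,x5},{x1,x3,x5}}
  U123={{x2,x6},{x2,x6,x7}} U124={{x2,x6},{x2,x6,x7}} U134={{x6},{x2,x6},{x6,x7},{x2,x6,x7}} U135={{x5,x7}} U234={{x1,x5},{x2,x6},{x1,x3,x5},{x2,x6,x7}} U235={{x1,x5},{x1,x3,x5}} U245={{x1,x5},{x1,x3,x5}} U345={{x1,x5},{x3,x5},{x1,x3,x5}}
  U1234={{x2,x6},{x2,x6,x7}} U2345={{x1,x5},{x1,x3,x5}}
components per intersection:
  U1: {{x4},{x6},{x7},{x2,x6},{x2,x7},{x3,x7},{x4,x7},{x5,x7},{x6,x7},{x2,x6,x7}}
  U2: {{x1},{x1,x3},{x1,x5},{x1,x3,x5}} {{x2},{x2,x3},{x2,x6},{x2,x7},{x2,x6,x7}}
  U3: {{x5},{x1,x5},{x3,x5},{x5,x7},{x1,x3,x5}} {{x6},{x2,x6},{x6,x7},{x2,x6,x7}}
  U4: {{x1},{x3},{x1,x3},{x1,x5},{x2,x3},{x3,x5},{x3,x7},{x1,x3,x5}} {{x6},{x2,x6},{x6,x7},{x2,x6,x7}}
  U5: {{x5},{x1,x5},{x3,x5},{x5,x7},{x1,x3,x5}}
  U12: {{x2,x6},{x2,x7},{x2,x6,x7}}
  U13: {{x6},{x2,x6},{x6,x7},{x2,x6,x7}} {{x5,x7}}
  U14: {{x6},{x2,x6},{x6,x7},{x2,x6,x7}} {{x3,x7}}
  U15: {{x5,x7}}
  U23: {{x1,x5},{x1,x3,x5}} {{x2,x6},{x2,x6,x7}}
  U24: {{x1},{x1,x3},{x1,x5},{x1,x3,x5}} {{x2,x3}} {{x2,x6},{x2,x6,x7}}
  U25: {{x1,x5},{x1,x3,x5}}
  U34: {{x6},{x2,x6},{x6,x7},{x2,x6,x7}} {{x1,x5},{x3,x5},{x1,x3,x5}}
  U35: {{x5},{x1,x5},{x3,x5},{x5,x7},{x1,x3,x5}}
  U45: {{x1,x5},{x3,x5},{x1,x3,x5}}
  U123: {{x2,x6},{x2,x6,x7}}
  U124: {{x2,x6},{x2,x6,x7}}
  U134: {{x6},{x2,x6},{x6,x7},{x2,x6,x7}}
  U135: {{x5,x7}}
  U234: {{x1,x5},{x1,x3,x5}} {{x2,x6},{x2,x6,x7}}
  U235: {{x1,x5},{x1,x3,x5}}
  U245: {{x1,x5},{x1,x3,x5}}
  U345: {{x1,x5},{x3,x5},{x1,x3,x5}}
  U1234: {{x2,x6},{x2,x6,x7}}
  U2345: {{x1,x5},{x1,x3,x5}}
C dims 8,16,9,2; δ0: rk 7, SNF 1^7; δ1: rk 7, SNF 1^7; δ2: rk 2, SNF 1^2
degree 0: 8−7−0 = 1 → Ȟ^0 ≅ Z
degree 1: 16−7−7 = 2 → Ȟ^1 ≅ Z^2
degree 2: 9−2−7 = 0 → Ȟ^2 ≅ 0


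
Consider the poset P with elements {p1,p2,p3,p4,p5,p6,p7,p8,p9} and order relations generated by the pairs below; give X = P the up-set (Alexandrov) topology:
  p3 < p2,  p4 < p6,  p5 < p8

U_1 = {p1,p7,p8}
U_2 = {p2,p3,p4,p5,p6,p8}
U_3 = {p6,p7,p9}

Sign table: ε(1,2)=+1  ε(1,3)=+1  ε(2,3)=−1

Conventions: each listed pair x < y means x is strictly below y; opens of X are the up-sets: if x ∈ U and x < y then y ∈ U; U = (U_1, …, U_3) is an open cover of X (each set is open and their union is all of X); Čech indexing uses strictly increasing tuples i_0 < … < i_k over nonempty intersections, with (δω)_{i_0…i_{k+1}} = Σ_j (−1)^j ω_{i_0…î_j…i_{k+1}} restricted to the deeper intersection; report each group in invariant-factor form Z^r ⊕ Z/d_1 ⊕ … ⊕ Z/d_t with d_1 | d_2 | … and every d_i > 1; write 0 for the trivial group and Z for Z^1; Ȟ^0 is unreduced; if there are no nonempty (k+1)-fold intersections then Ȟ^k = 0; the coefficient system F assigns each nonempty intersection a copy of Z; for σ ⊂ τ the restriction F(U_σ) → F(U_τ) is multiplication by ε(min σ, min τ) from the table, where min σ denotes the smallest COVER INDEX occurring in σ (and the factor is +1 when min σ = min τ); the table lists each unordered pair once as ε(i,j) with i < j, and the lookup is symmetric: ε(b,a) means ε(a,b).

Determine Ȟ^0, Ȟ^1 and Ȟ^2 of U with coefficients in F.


Ȟ^0 ≅ 0,  Ȟ^1 ≅ Z/2,  Ȟ^2 ≅ 0

nonempty overlaps:
  U12={p8} U13={p7} U23={p6}
C dims 3,3; δ0: rk 3, SNF 1^2·2
degree 0: 3−3−0 = 0 → Ȟ^0 ≅ 0
degree 1: 3−0−3 = 0 plus torsion [2] → Ȟ^1 ≅ Z/2
degree 2: 0−0−0 = 0 → Ȟ^2 ≅ 0


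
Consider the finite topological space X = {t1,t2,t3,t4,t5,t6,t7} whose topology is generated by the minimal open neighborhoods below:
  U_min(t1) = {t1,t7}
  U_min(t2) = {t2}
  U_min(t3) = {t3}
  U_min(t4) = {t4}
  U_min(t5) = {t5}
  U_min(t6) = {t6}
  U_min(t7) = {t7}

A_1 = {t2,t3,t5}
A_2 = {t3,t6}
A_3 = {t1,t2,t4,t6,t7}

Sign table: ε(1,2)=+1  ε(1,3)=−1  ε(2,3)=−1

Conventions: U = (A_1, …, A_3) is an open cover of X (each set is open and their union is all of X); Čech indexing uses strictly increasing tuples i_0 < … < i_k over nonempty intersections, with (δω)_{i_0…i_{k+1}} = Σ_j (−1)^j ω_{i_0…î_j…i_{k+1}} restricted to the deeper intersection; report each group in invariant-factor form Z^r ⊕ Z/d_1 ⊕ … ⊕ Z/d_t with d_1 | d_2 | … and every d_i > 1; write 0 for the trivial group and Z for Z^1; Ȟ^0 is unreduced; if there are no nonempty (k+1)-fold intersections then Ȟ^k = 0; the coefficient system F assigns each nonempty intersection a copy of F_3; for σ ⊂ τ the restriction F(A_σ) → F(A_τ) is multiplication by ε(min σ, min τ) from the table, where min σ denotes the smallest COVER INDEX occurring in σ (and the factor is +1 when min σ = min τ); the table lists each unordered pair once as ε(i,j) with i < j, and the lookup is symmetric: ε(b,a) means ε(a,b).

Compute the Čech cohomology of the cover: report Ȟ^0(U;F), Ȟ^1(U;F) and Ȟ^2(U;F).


Ȟ^0 ≅ Z/3,  Ȟ^1 ≅ Z/3,  Ȟ^2 ≅ 0

intersection data:
  A12={t3} A13={t2} A23={t6}
C dims 3,3; δ0: rk_F3 2
Ȟ^0 = (3 − 2) − 0 = 1, so Ȟ^0 ≅ Z/3
Ȟ^1 = (3 − 0) − 2 = 1, so Ȟ^1 ≅ Z/3
Ȟ^2 = (0 − 0) − 0 = 0, so Ȟ^2 ≅ 0


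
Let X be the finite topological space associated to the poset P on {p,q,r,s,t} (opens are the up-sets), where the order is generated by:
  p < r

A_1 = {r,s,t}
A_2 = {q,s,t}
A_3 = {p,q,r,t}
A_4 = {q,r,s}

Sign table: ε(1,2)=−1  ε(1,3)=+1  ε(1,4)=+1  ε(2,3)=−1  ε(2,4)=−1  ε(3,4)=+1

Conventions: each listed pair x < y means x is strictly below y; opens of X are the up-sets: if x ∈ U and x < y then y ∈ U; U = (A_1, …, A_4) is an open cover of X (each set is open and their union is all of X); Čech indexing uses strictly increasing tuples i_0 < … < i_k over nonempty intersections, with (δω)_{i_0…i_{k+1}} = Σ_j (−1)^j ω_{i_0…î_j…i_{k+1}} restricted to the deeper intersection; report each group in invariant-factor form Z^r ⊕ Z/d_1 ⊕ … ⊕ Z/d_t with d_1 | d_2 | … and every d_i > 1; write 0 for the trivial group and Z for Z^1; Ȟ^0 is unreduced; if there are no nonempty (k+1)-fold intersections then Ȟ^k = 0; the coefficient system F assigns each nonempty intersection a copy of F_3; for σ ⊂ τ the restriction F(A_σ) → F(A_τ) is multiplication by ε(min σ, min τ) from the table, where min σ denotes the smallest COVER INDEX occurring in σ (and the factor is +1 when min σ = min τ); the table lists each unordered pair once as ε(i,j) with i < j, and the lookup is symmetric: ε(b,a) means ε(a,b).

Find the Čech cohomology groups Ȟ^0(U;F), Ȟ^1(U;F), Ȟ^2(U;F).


cover nerve:
  A12={s,t} A13={r,t} A14={r,s} A23={q,t} A24={q,s} A34={q,r}
  A123={t} A124={s} A134={r} A234={q}
C dims 4,6,4; δ0: rk_F3 3; δ1: rk_F3 3
Ȟ^0: (4−3)−0=1 ⇒ Z/3
Ȟ^1: (6−3)−3=0 ⇒ 0
Ȟ^2: (4−0)−3=1 ⇒ Z/3

Ȟ^0(U;F) ≅ Z/3, Ȟ^1(U;F) ≅ 0, Ȟ^2(U;F) ≅ Z/3


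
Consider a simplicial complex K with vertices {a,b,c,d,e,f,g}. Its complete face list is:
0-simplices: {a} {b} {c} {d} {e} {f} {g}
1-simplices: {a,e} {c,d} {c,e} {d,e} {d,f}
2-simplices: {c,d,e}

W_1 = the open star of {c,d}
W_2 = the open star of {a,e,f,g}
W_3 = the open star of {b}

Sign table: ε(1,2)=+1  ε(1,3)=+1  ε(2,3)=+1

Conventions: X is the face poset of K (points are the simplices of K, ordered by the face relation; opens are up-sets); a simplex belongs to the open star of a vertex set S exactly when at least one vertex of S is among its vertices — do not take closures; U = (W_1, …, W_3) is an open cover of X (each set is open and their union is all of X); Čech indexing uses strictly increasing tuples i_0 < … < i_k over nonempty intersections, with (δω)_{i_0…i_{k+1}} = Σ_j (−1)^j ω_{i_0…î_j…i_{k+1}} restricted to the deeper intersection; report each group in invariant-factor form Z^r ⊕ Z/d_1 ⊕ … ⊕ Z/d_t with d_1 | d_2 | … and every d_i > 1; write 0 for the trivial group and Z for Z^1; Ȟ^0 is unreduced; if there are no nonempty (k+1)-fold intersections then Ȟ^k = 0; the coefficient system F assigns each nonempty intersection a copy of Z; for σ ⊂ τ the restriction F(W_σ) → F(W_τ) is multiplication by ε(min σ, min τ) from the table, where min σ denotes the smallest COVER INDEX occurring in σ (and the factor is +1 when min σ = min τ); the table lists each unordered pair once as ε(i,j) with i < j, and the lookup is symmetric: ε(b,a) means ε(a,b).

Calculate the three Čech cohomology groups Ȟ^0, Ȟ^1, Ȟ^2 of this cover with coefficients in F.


cover nerve:
  W1={{c},{d},{c,d},{c,e},{d,e},{d,f},{c,d,e}} W2={{a},{e},{f},{g},{a,e},{c,e},{d,e},{d,f},{c,d,e}} W3={{b}}
  W12={{c,e},{d,e},{d,f},{c,d,e}}
C dims 3,1; δ0: rk 1, SNF 1^1
Ȟ^0: (3−1)−0=2 ⇒ Z^2
Ȟ^1: (1−0)−1=0 ⇒ 0
Ȟ^2: (0−0)−0=0 ⇒ 0

Ȟ^0(U;F) ≅ Z^2, Ȟ^1(U;F) ≅ 0, Ȟ^2(U;F) ≅ 0


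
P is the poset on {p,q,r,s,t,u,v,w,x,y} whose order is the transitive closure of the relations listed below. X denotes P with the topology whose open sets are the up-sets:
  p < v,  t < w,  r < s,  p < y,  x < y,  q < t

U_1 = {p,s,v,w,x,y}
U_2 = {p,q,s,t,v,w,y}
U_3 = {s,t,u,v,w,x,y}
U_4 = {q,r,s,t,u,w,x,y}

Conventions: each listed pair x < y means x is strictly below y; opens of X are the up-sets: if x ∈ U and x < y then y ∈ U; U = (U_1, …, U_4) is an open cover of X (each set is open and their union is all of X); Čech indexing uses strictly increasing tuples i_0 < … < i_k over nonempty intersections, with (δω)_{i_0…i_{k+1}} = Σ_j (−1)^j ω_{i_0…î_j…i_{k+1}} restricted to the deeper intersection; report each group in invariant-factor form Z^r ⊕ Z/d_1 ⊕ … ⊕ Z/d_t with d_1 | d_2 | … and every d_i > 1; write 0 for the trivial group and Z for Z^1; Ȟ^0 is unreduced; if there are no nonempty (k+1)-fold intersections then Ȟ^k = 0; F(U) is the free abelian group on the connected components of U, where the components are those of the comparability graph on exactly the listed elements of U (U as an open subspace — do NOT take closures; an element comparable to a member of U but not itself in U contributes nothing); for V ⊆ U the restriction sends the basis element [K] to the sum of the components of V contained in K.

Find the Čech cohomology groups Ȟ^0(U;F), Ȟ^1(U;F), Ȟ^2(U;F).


intersection data:
  U12={p,s,v,w,y} U13={s,v,w,x,y} U14={s,w,x,y} U23={s,t,v,w,y} U24={q,s,t,w,y} U34={s,t,u,w,x,y}
  U123={s,v,w,y} U124={s,w,y} U134={s,w,x,y} U234={s,t,w,y}
  U1234={s,w,y}
components per intersection:
  U1: {p,v,x,y} {s} {w}
  U2: {p,v,y} {q,t,w} {s}
  U3: {s} {t,w} {u} {v} {x,y}
  U4: {q,t,w} {r,s} {u} {x,y}
  U12: {p,v,y} {s} {w}
  U13: {s} {v} {w} {x,y}
  U14: {s} {w} {x,y}
  U23: {s} {t,w} {v} {y}
  U24: {q,t,w} {s} {y}
  U34: {s} {t,w} {u} {x,y}
  U123: {s} {v} {w} {y}
  U124: {s} {w} {y}
  U134: {s} {w} {x,y}
  U234: {s} {t,w} {y}
  U1234: {s} {w} {y}
C dims 15,21,13,3; δ0: rk 11, SNF 1^11; δ1: rk 10, SNF 1^10; δ2: rk 3, SNF 1^3
Ȟ^0 = (15 − 11) − 0 = 4, so Ȟ^0 ≅ Z^4
Ȟ^1 = (21 − 10) − 11 = 0, so Ȟ^1 ≅ 0
Ȟ^2 = (13 − 3) − 10 = 0, so Ȟ^2 ≅ 0

Ȟ^0(U;F) ≅ Z^4; Ȟ^1(U;F) ≅ 0; Ȟ^2(U;F) ≅ 0


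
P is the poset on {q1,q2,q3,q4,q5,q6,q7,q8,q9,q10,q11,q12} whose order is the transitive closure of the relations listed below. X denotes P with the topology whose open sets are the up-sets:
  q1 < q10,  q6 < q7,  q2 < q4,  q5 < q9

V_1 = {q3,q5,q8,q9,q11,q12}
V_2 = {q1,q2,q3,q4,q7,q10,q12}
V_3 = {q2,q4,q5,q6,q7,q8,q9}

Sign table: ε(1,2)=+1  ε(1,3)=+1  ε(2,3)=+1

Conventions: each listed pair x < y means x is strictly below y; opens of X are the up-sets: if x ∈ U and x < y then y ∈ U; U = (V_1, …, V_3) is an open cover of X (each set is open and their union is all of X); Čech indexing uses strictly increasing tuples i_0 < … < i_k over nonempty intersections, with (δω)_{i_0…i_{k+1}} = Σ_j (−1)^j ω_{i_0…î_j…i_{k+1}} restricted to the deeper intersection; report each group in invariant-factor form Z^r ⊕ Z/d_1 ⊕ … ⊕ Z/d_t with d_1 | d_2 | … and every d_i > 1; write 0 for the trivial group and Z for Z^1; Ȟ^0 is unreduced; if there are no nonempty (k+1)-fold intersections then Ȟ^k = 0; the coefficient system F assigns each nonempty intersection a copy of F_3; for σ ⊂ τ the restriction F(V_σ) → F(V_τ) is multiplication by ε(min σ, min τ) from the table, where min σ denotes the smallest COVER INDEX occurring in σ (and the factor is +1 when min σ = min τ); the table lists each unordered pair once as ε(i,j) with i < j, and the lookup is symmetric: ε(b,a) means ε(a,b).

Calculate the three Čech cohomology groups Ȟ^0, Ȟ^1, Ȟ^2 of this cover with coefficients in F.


Ȟ^0 ≅ Z/3, Ȟ^1 ≅ Z/3 and Ȟ^2 ≅ 0

cover nerve:
  V12={q3,q12} V13={q5,q8,q9} V23={q2,q4,q7}
C dims 3,3; δ0: rk_F3 2
Ȟ^0: (3−2)−0=1 ⇒ Z/3
Ȟ^1: (3−0)−2=1 ⇒ Z/3
Ȟ^2: (0−0)−0=0 ⇒ 0


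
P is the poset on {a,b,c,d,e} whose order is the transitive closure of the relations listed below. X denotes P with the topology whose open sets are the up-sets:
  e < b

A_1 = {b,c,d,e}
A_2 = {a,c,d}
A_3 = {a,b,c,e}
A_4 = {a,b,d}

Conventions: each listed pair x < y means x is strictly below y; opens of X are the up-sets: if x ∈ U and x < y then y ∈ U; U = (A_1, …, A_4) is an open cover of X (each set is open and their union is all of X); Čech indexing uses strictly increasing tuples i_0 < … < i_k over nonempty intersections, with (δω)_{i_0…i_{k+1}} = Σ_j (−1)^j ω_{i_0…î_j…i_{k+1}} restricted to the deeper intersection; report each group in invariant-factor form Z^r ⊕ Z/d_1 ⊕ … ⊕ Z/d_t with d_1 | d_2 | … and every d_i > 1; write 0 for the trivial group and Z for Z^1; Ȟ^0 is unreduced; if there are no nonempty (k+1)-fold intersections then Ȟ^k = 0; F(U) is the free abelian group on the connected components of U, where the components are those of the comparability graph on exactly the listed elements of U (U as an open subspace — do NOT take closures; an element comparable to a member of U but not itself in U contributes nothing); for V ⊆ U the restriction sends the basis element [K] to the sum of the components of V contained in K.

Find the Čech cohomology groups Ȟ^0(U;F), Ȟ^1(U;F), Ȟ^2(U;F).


nerve of the cover:
  A12={c,d} A13={b,c,e} A14={b,d} A23={a,c} A24={a,d} A34={a,b}
  A123={c} A124={d} A134={b} A234={a}
components per intersection:
  A1: {b,e} {c} {d}
  A2: {a} {c} {d}
  A3: {a} {b,e} {c}
  A4: {a} {b} {d}
  A12: {c} {d}
  A13: {b,e} {c}
  A14: {b} {d}
  A23: {a} {c}
  A24: {a} {d}
  A34: {a} {b}
  A123: {c}
  A124: {d}
  A134: {b}
  A234: {a}
C dims 12,12,4; δ0: rk 8, SNF 1^8; δ1: rk 4, SNF 1^4
Ȟ^0 = (12 − 8) − 0 = 4, so Ȟ^0 ≅ Z^4
Ȟ^1 = (12 − 4) − 8 = 0, so Ȟ^1 ≅ 0
Ȟ^2 = (4 − 0) − 4 = 0, so Ȟ^2 ≅ 0

Ȟ^0(U;F) ≅ Z^4; Ȟ^1(U;F) ≅ 0; Ȟ^2(U;F) ≅ 0


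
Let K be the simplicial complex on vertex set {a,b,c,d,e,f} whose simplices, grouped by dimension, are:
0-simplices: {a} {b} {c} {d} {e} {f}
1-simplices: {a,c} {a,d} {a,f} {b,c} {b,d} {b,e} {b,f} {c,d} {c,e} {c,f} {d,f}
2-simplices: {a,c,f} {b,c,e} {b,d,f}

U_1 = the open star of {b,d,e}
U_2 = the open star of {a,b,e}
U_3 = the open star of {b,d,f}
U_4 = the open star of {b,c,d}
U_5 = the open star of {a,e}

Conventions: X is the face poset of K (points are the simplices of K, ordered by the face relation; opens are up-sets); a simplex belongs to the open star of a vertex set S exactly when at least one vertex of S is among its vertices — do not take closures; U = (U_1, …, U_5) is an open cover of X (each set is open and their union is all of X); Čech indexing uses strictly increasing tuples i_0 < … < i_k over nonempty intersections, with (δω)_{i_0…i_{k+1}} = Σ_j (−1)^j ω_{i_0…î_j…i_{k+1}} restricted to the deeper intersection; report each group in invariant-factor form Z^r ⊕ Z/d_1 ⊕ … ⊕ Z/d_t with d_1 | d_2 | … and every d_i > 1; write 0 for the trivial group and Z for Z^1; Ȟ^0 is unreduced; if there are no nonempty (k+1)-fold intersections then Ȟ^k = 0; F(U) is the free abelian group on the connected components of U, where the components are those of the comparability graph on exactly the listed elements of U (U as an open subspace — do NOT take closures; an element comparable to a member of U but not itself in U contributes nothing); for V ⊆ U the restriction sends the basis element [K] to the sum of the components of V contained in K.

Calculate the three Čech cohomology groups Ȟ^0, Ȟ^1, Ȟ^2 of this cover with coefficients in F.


Ȟ^0 ≅ Z,  Ȟ^1 ≅ Z^2,  Ȟ^2 ≅ 0

nonempty overlaps:
  U1={{b},{d},{e},{a,d},{b,c},{b,d},{b,e},{b,f},{c,d},{c,e},{d,f},{b,c,e},{b,d,f}} U2={{a},{b},{e},{a,c},{a,d},{a,f},{b,c},{b,d},{b,e},{b,f},{c,e},{a,c,f},{b,c,e},{b,d,f}} U3={{b},{d},{f},{a,d},{a,f},{b,c},{b,d},{b,e},{b,f},{c,d},{c,f},{d,f},{a,c,f},{b,c,e},{b,d,f}} U4={{b},{c},{d},{a,c},{a,d},{b,c},{b,d},{b,e},{b,f},{c,d},{c,e},{c,f},{d,f},{a,c,f},{b,c,e},{b,d,f}} U5={{a},{e},{a,c},{a,d},{a,f},{b,e},{c,e},{a,c,f},{b,c,e}}
  U12={{b},{e},{a,d},{b,c},{b,d},{b,e},{b,f},{c,e},{b,c,e},{b,d,f}} U13={{b},{d},{a,d},{b,c},{b,d},{b,e},{b,f},{c,d},{d,f},{b,c,e},{b,d,f}} U14={{b},{d},{a,d},{b,c},{b,d},{b,e},{b,f},{c,d},{c,e},{d,f},{b,c,e},{b,d,f}} U15={{e},{a,d},{b,e},{c,e},{b,c,e}} U23={{b},{a,d},{a,f},{b,c},{b,d},{b,e},{b,f},{a,c,f},{b,c,e},{b,d,f}} U24={{b},{a,c},{a,d},{b,c},{b,d},{b,e},{b,f},{c,e},{a,c,f},{b,c,e},{b,d,f}} U25={{a},{e},{a,c},{a,d},{a,f},{b,e},{c,e},{a,c,f},{b,c,e}} U34={{b},{d},{a,d},{b,c},{b,d},{b,e},{b,f},{c,d},{c,f},{d,f},{a,c,f},{b,c,e},{b,d,f}} U35={{a,d},{a,f},{b,e},{a,c,f},{b,c,e}} U45={{a,c},{a,d},{b,e},{c,e},{a,c,f},{b,c,e}}
  U123={{b},{a,d},{b,c},{b,d},{b,e},{b,f},{b,c,e},{b,d,f}} U124={{b},{a,d},{b,c},{b,d},{b,e},{b,f},{c,e},{b,c,e},{b,d,f}} U125={{e},{a,d},{b,e},{c,e},{b,c,e}} U134={{b},{d},{a,d},{b,c},{b,d},{b,e},{b,f},{c,d},{d,f},{b,c,e},{b,d,f}} U135={{a,d},{b,e},{b,c,e}} U145={{a,d},{b,e},{c,e},{b,c,e}} U234={{b},{a,d},{b,c},{b,d},{b,e},{b,f},{a,c,f},{b,c,e},{b,d,f}} U235={{a,d},{a,f},{b,e},{a,c,f},{b,c,e}} U245={{a,c},{a,d},{b,e},{c,e},{a,c,f},{b,c,e}} U345={{a,d},{b,e},{a,c,f},{b,c,e}}
  U1234={{b},{a,d},{b,c},{b,d},{b,e},{b,f},{b,c,e},{b,d,f}} U1235={{a,d},{b,e},{b,c,e}} U1245={{a,d},{b,e},{c,e},{b,c,e}} U1345={{a,d},{b,e},{b,c,e}} U2345={{a,d},{b,e},{a,c,f},{b,c,e}}
  U12345={{a,d},{b,e},{b,c,e}}
components per intersection:
  U1: {{b},{d},{e},{a,d},{b,c},{b,d},{b,e},{b,f},{c,d},{c,e},{d,f},{b,c,e},{b,d,f}}
  U2: {{a},{a,c},{a,d},{a,f},{a,c,f}} {{b},{e},{b,c},{b,d},{b,e},{b,f},{c,e},{b,c,e},{b,d,f}}
  U3: {{b},{d},{f},{a,d},{a,f},{b,c},{b,d},{b,e},{b,f},{c,d},{c,f},{d,f},{a,c,f},{b,c,e},{b,d,f}}
  U4: {{b},{c},{d},{a,c},{a,d},{b,c},{b,d},{b,e},{b,f},{c,d},{c,e},{c,f},{d,f},{a,c,f},{b,c,e},{b,d,f}}
  U5: {{a},{a,c},{a,d},{a,f},{a,c,f}} {{e},{b,e},{c,e},{b,c,e}}
  U12: {{b},{e},{b,c},{b,d},{b,e},{b,f},{c,e},{b,c,e},{b,d,f}} {{a,d}}
  U13: {{b},{d},{a,d},{b,c},{b,d},{b,e},{b,f},{c,d},{d,f},{b,c,e},{b,d,f}}
  U14: {{b},{d},{a,d},{b,c},{b,d},{b,e},{b,f},{c,d},{c,e},{d,f},{b,c,e},{b,d,f}}
  U15: {{e},{b,e},{c,e},{b,c,e}} {{a,d}}
  U23: {{b},{b,c},{b,d},{b,e},{b,f},{b,c,e},{b,d,f}} {{a,d}} {{a,f},{a,c,f}}
  U24: {{b},{b,c},{b,d},{b,e},{b,f},{c,e},{b,c,e},{b,d,f}} {{a,c},{a,c,f}} {{a,d}}
  U25: {{a},{a,c},{a,d},{a,f},{a,c,f}} {{e},{b,e},{c,e},{b,c,e}}
  U34: {{b},{d},{a,d},{b,c},{b,d},{b,e},{b,f},{c,d},{d,f},{b,c,e},{b,d,f}} {{c,f},{a,c,f}}
  U35: {{a,d}} {{a,f},{a,c,f}} {{b,e},{b,c,e}}
  U45: {{a,c},{a,c,f}} {{a,d}} {{b,e},{c,e},{b,c,e}}
  U123: {{b},{b,c},{b,d},{b,e},{b,f},{b,c,e},{b,d,f}} {{a,d}}
  U124: {{b},{b,c},{b,d},{b,e},{b,f},{c,e},{b,c,e},{b,d,f}} {{a,d}}
  U125: {{e},{b,e},{c,e},{b,c,e}} {{a,d}}
  U134: {{b},{d},{a,d},{b,c},{b,d},{b,e},{b,f},{c,d},{d,f},{b,c,e},{b,d,f}}
  U135: {{a,d}} {{b,e},{b,c,e}}
  U145: {{a,d}} {{b,e},{c,e},{b,c,e}}
  U234: {{b},{b,c},{b,d},{b,e},{b,f},{b,c,e},{b,d,f}} {{a,d}} {{a,c,f}}
  U235: {{a,d}} {{a,f},{a,c,f}} {{b,e},{b,c,e}}
  U245: {{a,c},{a,c,f}} {{a,d}} {{b,e},{c,e},{b,c,e}}
  U345: {{a,d}} {{b,e},{b,c,e}} {{a,c,f}}
  U1234: {{b},{b,c},{b,d},{b,e},{b,f},{b,c,e},{b,d,f}} {{a,d}}
  U1235: {{a,d}} {{b,e},{b,c,e}}
  U1245: {{a,d}} {{b,e},{c,e},{b,c,e}}
  U1345: {{a,d}} {{b,e},{b,c,e}}
  U2345: {{a,d}} {{b,e},{b,c,e}} {{a,c,f}}
  U12345: {{a,d}} {{b,e},{b,c,e}}
C dims 7,22,23,11; δ0: rk 6, SNF 1^6; δ1: rk 14, SNF 1^14; δ2: rk 9, SNF 1^9
degree 0: 7−6−0 = 1 → Ȟ^0 ≅ Z
degree 1: 22−14−6 = 2 → Ȟ^1 ≅ Z^2
degree 2: 23−9−14 = 0 → Ȟ^2 ≅ 0


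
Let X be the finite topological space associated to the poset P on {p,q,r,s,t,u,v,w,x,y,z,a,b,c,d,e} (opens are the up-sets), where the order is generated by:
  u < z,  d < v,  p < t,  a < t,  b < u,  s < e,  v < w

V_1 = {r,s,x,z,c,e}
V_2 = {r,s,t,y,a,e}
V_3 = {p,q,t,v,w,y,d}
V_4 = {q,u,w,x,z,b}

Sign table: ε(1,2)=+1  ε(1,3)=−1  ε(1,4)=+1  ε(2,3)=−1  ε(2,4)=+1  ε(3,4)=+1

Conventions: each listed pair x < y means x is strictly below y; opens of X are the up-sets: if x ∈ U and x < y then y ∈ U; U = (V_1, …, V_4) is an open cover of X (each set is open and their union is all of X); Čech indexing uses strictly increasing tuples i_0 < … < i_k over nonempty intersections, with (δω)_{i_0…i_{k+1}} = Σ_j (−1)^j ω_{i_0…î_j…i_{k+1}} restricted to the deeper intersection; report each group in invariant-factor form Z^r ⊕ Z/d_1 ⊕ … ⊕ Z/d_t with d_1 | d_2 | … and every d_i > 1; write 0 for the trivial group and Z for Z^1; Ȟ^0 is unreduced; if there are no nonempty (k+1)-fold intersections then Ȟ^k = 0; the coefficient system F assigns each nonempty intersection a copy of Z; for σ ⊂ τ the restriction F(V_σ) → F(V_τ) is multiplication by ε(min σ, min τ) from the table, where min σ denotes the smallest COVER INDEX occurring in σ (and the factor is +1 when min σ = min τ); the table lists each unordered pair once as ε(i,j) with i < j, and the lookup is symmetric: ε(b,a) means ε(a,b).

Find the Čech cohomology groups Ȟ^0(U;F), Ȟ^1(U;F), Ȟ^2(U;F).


nerve simplices:
  V12={r,s,e} V14={x,z} V23={t,y} V34={q,w}
C dims 4,4; δ0: rk 4, SNF 1^3·2
degree 0: 4−4−0 = 0 → Ȟ^0 ≅ 0
degree 1: 4−0−4 = 0 plus torsion [2] → Ȟ^1 ≅ Z/2
degree 2: 0−0−0 = 0 → Ȟ^2 ≅ 0

Ȟ^0 = 0, Ȟ^1 = Z/2, Ȟ^2 = 0


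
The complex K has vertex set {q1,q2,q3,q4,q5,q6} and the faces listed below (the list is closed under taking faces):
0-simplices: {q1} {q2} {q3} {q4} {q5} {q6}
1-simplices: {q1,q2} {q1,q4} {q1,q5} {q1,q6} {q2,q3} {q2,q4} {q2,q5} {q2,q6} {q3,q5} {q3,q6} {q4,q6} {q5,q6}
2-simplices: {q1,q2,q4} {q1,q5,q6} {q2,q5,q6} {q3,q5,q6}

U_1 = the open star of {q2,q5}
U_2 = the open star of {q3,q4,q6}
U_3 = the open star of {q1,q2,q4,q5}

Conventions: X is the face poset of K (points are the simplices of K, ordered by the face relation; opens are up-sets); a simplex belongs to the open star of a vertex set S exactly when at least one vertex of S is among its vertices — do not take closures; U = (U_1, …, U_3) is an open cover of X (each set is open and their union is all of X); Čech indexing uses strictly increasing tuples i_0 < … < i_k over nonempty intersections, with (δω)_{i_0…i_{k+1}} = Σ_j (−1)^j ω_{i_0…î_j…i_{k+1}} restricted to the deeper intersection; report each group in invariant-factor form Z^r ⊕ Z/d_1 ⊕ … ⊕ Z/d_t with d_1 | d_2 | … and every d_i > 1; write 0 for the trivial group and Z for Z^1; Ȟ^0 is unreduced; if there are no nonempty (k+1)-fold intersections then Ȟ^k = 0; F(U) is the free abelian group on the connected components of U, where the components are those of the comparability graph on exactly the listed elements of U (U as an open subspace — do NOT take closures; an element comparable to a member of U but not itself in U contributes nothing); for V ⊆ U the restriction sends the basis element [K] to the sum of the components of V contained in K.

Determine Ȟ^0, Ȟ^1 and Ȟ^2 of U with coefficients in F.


nerve of the cover:
  U1={{q2},{q5},{q1,q2},{q1,q5},{q2,q3},{q2,q4},{q2,q5},{q2,q6},{q3,q5},{q5,q6},{q1,q2,q4},{q1,q5,q6},{q2,q5,q6},{q3,q5,q6}} U2={{q3},{q4},{q6},{q1,q4},{q1,q6},{q2,q3},{q2,q4},{q2,q6},{q3,q5},{q3,q6},{q4,q6},{q5,q6},{q1,q2,q4},{q1,q5,q6},{q2,q5,q6},{q3,q5,q6}} U3={{q1},{q2},{q4},{q5},{q1,q2},{q1,q4},{q1,q5},{q1,q6},{q2,q3},{q2,q4},{q2,q5},{q2,q6},{q3,q5},{q4,q6},{q5,q6},{q1,q2,q4},{q1,q5,q6},{q2,q5,q6},{q3,q5,q6}}
  U12={{q2,q3},{q2,q4},{q2,q6},{q3,q5},{q5,q6},{q1,q2,q4},{q1,q5,q6},{q2,q5,q6},{q3,q5,q6}} U13={{q2},{q5},{q1,q2},{q1,q5},{q2,q3},{q2,q4},{q2,q5},{q2,q6},{q3,q5},{q5,q6},{q1,q2,q4},{q1,q5,q6},{q2,q5,q6},{q3,q5,q6}} U23={{q4},{q1,q4},{q1,q6},{q2,q3},{q2,q4},{q2,q6},{q3,q5},{q4,q6},{q5,q6},{q1,q2,q4},{q1,q5,q6},{q2,q5,q6},{q3,q5,q6}}
  U123={{q2,q3},{q2,q4},{q2,q6},{q3,q5},{q5,q6},{q1,q2,q4},{q1,q5,q6},{q2,q5,q6},{q3,q5,q6}}
components per intersection:
  U1: {{q2},{q5},{q1,q2},{q1,q5},{q2,q3},{q2,q4},{q2,q5},{q2,q6},{q3,q5},{q5,q6},{q1,q2,q4},{q1,q5,q6},{q2,q5,q6},{q3,q5,q6}}
  U2: {{q3},{q4},{q6},{q1,q4},{q1,q6},{q2,q3},{q2,q4},{q2,q6},{q3,q5},{q3,q6},{q4,q6},{q5,q6},{q1,q2,q4},{q1,q5,q6},{q2,q5,q6},{q3,q5,q6}}
  U3: {{q1},{q2},{q4},{q5},{q1,q2},{q1,q4},{q1,q5},{q1,q6},{q2,q3},{q2,q4},{q2,q5},{q2,q6},{q3,q5},{q4,q6},{q5,q6},{q1,q2,q4},{q1,q5,q6},{q2,q5,q6},{q3,q5,q6}}
  U12: {{q2,q3}} {{q2,q4},{q1,q2,q4}} {{q2,q6},{q3,q5},{q5,q6},{q1,q5,q6},{q2,q5,q6},{q3,q5,q6}}
  U13: {{q2},{q5},{q1,q2},{q1,q5},{q2,q3},{q2,q4},{q2,q5},{q2,q6},{q3,q5},{q5,q6},{q1,q2,q4},{q1,q5,q6},{q2,q5,q6},{q3,q5,q6}}
  U23: {{q4},{q1,q4},{q2,q4},{q4,q6},{q1,q2,q4}} {{q1,q6},{q2,q6},{q3,q5},{q5,q6},{q1,q5,q6},{q2,q5,q6},{q3,q5,q6}} {{q2,q3}}
  U123: {{q2,q3}} {{q2,q4},{q1,q2,q4}} {{q2,q6},{q3,q5},{q5,q6},{q1,q5,q6},{q2,q5,q6},{q3,q5,q6}}
C dims 3,7,3; δ0: rk 2, SNF 1^2; δ1: rk 3, SNF 1^3
Ȟ^0 = (3 − 2) − 0 = 1, so Ȟ^0 ≅ Z
Ȟ^1 = (7 − 3) − 2 = 2, so Ȟ^1 ≅ Z^2
Ȟ^2 = (3 − 0) − 3 = 0, so Ȟ^2 ≅ 0

Ȟ^0 = Z, Ȟ^1 = Z^2, Ȟ^2 = 0


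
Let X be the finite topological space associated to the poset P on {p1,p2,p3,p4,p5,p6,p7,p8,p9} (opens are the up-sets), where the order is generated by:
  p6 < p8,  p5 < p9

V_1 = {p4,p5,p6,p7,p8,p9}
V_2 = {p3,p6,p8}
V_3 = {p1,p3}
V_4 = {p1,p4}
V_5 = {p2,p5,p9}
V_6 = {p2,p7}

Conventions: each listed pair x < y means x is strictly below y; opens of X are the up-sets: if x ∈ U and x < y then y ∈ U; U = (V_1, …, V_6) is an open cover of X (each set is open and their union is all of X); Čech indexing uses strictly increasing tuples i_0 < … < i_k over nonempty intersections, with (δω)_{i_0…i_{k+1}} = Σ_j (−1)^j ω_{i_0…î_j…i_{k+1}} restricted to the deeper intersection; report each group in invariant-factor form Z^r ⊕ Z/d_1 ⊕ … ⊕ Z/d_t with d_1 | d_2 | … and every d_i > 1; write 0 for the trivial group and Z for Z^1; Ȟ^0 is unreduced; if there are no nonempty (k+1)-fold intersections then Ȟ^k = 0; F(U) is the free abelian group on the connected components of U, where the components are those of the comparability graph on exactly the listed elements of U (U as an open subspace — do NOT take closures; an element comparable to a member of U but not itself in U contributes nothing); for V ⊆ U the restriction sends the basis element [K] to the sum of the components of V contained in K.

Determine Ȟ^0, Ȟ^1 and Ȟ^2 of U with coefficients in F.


nonempty overlaps:
  V12={p6,p8} V14={p4} V15={p5,p9} V16={p7} V23={p3} V34={p1} V56={p2}
components per intersection:
  V1: {p4} {p5,p9} {p6,p8} {p7}
  V2: {p3} {p6,p8}
  V3: {p1} {p3}
  V4: {p1} {p4}
  V5: {p2} {p5,p9}
  V6: {p2} {p7}
  V12: {p6,p8}
  V14: {p4}
  V15: {p5,p9}
  V16: {p7}
  V23: {p3}
  V34: {p1}
  V56: {p2}
C dims 14,7; δ0: rk 7, SNF 1^7
degree 0: 14−7−0 = 7 → Ȟ^0 ≅ Z^7
degree 1: 7−0−7 = 0 → Ȟ^1 ≅ 0
degree 2: 0−0−0 = 0 → Ȟ^2 ≅ 0

Ȟ^0 ≅ Z^7,  Ȟ^1 ≅ 0,  Ȟ^2 ≅ 0


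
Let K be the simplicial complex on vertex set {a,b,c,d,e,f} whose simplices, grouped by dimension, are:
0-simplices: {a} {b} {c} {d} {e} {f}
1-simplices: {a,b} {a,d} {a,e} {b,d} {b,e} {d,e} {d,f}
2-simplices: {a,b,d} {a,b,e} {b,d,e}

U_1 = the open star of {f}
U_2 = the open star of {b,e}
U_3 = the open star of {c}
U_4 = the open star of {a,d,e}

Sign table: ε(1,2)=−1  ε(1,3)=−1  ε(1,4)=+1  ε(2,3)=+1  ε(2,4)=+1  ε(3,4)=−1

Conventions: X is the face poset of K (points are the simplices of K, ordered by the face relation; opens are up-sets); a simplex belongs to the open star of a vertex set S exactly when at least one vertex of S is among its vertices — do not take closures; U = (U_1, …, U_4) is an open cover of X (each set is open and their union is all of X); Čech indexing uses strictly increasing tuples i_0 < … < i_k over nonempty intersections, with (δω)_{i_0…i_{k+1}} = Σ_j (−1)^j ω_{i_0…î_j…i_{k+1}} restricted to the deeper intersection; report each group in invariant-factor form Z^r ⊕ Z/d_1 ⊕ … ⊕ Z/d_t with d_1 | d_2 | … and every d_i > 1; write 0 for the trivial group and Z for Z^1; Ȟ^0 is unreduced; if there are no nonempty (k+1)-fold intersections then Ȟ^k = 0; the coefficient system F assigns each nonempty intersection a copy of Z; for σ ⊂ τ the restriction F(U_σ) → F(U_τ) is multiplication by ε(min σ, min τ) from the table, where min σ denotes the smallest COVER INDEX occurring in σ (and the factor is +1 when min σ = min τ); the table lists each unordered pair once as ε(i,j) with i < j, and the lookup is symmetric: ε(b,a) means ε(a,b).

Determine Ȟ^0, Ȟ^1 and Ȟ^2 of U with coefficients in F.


Ȟ^0 = Z^2,  Ȟ^1 = 0,  Ȟ^2 = 0

intersection data:
  U1={{f},{d,f}} U2={{b},{e},{a,b},{a,e},{b,d},{b,e},{d,e},{a,b,d},{a,b,e},{b,d,e}} U3={{c}} U4={{a},{d},{e},{a,b},{a,d},{a,e},{b,d},{b,e},{d,e},{d,f},{a,b,d},{a,b,e},{b,d,e}}
  U14={{d,f}} U24={{e},{a,b},{a,e},{b,d},{b,e},{d,e},{a,b,d},{a,b,e},{b,d,e}}
C dims 4,2; δ0: rk 2, SNF 1^2
Ȟ^0 = (4 − 2) − 0 = 2, so Ȟ^0 ≅ Z^2
Ȟ^1 = (2 − 0) − 2 = 0, so Ȟ^1 ≅ 0
Ȟ^2 = (0 − 0) − 0 = 0, so Ȟ^2 ≅ 0


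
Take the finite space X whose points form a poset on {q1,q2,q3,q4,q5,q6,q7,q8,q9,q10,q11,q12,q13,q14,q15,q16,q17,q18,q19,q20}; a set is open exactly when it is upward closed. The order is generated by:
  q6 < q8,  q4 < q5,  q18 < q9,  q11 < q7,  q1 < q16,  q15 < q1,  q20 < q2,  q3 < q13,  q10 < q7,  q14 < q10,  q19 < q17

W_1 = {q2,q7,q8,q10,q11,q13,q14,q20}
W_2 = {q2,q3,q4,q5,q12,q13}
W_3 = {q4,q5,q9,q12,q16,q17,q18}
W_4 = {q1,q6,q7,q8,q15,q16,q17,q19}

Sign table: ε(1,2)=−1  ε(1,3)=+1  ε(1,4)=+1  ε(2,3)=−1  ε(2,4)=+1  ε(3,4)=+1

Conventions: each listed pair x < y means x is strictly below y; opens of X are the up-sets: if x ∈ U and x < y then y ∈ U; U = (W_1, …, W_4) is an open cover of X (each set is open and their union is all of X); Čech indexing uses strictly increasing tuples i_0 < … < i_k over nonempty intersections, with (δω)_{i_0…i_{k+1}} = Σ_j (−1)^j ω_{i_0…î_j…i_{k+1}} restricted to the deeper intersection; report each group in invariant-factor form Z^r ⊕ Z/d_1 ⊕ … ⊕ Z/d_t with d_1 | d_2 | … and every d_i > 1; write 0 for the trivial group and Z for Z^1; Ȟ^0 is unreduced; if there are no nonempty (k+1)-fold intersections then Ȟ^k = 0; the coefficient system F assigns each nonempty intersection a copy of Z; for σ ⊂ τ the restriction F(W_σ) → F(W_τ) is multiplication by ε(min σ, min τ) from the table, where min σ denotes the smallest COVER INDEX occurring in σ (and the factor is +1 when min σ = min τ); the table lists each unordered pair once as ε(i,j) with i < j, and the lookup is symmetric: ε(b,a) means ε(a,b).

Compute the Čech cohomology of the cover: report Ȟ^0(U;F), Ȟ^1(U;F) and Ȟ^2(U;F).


Ȟ^0 = Z; Ȟ^1 = Z; Ȟ^2 = 0

cover nerve:
  W12={q2,q13} W14={q7,q8} W23={q4,q5,q12} W34={q16,q17}
C dims 4,4; δ0: rk 3, SNF 1^3
Ȟ^0: (4−3)−0=1 ⇒ Z
Ȟ^1: (4−0)−3=1 ⇒ Z
Ȟ^2: (0−0)−0=0 ⇒ 0


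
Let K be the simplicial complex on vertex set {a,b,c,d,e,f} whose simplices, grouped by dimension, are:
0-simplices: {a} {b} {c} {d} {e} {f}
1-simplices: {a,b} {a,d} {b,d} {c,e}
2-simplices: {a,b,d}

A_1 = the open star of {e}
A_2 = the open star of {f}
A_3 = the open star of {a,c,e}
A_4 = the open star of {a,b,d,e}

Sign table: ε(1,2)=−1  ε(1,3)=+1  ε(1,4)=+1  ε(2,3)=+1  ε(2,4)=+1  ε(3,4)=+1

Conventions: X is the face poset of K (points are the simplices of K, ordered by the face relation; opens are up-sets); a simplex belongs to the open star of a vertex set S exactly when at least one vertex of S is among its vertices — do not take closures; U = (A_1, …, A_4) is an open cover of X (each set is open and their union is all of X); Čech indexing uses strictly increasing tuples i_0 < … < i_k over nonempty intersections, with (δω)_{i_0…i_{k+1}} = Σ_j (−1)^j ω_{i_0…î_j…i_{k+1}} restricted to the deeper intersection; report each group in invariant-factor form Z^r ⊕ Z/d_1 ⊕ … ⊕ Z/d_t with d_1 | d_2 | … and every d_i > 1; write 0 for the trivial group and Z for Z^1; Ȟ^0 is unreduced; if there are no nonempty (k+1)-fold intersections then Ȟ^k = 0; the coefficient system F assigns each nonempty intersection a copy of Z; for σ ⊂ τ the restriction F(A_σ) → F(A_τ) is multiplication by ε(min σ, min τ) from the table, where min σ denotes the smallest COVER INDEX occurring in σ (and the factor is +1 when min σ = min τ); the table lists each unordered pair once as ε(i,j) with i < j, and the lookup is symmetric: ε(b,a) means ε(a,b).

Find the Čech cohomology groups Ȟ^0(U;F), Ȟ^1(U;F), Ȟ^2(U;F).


nonempty intersections:
  A1={{e},{c,e}} A2={{f}} A3={{a},{c},{e},{a,b},{a,d},{c,e},{a,b,d}} A4={{a},{b},{d},{e},{a,b},{a,d},{b,d},{c,e},{a,b,d}}
  A13={{e},{c,e}} A14={{e},{c,e}} A34={{a},{e},{a,b},{a,d},{c,e},{a,b,d}}
  A134={{e},{c,e}}
C dims 4,3,1; δ0: rk 2, SNF 1^2; δ1: rk 1, SNF 1^1
Ȟ^0: (4−2)−0=2 ⇒ Z^2
Ȟ^1: (3−1)−2=0 ⇒ 0
Ȟ^2: (1−0)−1=0 ⇒ 0

Ȟ^0 ≅ Z^2; Ȟ^1 ≅ 0; Ȟ^2 ≅ 0


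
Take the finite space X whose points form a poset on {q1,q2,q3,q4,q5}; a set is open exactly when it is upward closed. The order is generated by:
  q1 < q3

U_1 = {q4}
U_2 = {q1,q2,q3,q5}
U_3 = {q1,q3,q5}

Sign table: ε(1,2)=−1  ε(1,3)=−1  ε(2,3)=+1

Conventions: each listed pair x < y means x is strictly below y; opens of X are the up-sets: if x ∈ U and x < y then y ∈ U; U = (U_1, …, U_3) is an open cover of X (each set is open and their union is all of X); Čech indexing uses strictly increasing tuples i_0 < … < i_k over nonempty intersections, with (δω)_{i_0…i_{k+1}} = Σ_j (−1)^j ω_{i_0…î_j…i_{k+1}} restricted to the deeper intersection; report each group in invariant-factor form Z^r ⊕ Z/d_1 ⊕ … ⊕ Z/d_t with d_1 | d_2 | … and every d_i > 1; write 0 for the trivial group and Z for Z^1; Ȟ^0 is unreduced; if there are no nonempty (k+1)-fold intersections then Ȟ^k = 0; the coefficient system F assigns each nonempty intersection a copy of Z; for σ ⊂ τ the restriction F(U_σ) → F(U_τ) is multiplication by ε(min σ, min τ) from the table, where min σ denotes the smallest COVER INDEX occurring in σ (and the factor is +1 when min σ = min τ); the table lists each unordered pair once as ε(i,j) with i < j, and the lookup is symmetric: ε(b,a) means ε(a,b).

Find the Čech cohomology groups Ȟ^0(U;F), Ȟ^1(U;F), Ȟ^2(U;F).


Ȟ^0 ≅ Z^2; Ȟ^1 ≅ 0; Ȟ^2 ≅ 0

cover nerve:
  U23={q1,q3,q5}
C dims 3,1; δ0: rk 1, SNF 1^1
Ȟ^0: (3−1)−0=2 ⇒ Z^2
Ȟ^1: (1−0)−1=0 ⇒ 0
Ȟ^2: (0−0)−0=0 ⇒ 0


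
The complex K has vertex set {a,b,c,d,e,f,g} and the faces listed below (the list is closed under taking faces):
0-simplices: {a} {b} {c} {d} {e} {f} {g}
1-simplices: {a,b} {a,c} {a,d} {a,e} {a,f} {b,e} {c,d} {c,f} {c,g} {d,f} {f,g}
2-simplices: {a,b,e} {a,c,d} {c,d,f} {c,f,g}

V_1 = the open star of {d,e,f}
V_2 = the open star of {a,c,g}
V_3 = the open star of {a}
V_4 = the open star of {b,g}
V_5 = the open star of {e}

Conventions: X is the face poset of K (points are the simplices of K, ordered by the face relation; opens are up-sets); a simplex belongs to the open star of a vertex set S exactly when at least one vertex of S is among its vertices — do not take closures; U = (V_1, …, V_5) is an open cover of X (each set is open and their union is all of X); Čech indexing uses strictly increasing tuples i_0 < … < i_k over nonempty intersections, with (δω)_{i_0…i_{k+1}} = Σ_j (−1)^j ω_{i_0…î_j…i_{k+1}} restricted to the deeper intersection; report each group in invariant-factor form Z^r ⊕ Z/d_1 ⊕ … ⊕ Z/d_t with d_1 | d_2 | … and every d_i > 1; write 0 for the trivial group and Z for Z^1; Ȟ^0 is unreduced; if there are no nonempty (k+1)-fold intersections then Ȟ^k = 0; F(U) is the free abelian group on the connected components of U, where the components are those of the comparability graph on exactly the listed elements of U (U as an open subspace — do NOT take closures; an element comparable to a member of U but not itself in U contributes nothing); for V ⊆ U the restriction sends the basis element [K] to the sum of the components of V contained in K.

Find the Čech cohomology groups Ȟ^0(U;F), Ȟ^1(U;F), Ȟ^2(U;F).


nerve of the cover:
  V1={{d},{e},{f},{a,d},{a,e},{a,f},{b,e},{c,d},{c,f},{d,f},{f,g},{a,b,e},{a,c,d},{c,d,f},{c,f,g}} V2={{a},{c},{g},{a,b},{a,c},{a,d},{a,e},{a,f},{c,d},{c,f},{c,g},{f,g},{a,b,e},{a,c,d},{c,d,f},{c,f,g}} V3={{a},{a,b},{a,c},{a,d},{a,e},{a,f},{a,b,e},{a,c,d}} V4={{b},{g},{a,b},{b,e},{c,g},{f,g},{a,b,e},{c,f,g}} V5={{e},{a,e},{b,e},{a,b,e}}
  V12={{a,d},{a,e},{a,f},{c,d},{c,f},{f,g},{a,b,e},{a,c,d},{c,d,f},{c,f,g}} V13={{a,d},{a,e},{a,f},{a,b,e},{a,c,d}} V14={{b,e},{f,g},{a,b,e},{c,f,g}} V15={{e},{a,e},{b,e},{a,b,e}} V23={{a},{a,b},{a,c},{a,d},{a,e},{a,f},{a,b,e},{a,c,d}} V24={{g},{a,b},{c,g},{f,g},{a,b,e},{c,f,g}} V25={{a,e},{a,b,e}} V34={{a,b},{a,b,e}} V35={{a,e},{a,b,e}} V45={{b,e},{a,b,e}}
  V123={{a,d},{a,e},{a,f},{a,b,e},{a,c,d}} V124={{f,g},{a,b,e},{c,f,g}} V125={{a,e},{a,b,e}} V134={{a,b,e}} V135={{a,e},{a,b,e}} V145={{b,e},{a,b,e}} V234={{a,b},{a,b,e}} V235={{a,e},{a,b,e}} V245={{a,b,e}} V345={{a,b,e}}
  V1234={{a,b,e}} V1235={{a,e},{a,b,e}} V1245={{a,b,e}} V1345={{a,b,e}} V2345={{a,b,e}}
  V12345={{a,b,e}}
components per intersection:
  V1: {{d},{f},{a,d},{a,f},{c,d},{c,f},{d,f},{f,g},{a,c,d},{c,d,f},{c,f,g}} {{e},{a,e},{b,e},{a,b,e}}
  V2: {{a},{c},{g},{a,b},{a,c},{a,d},{a,e},{a,f},{c,d},{c,f},{c,g},{f,g},{a,b,e},{a,c,d},{c,d,f},{c,f,g}}
  V3: {{a},{a,b},{a,c},{a,d},{a,e},{a,f},{a,b,e},{a,c,d}}
  V4: {{b},{a,b},{b,e},{a,b,e}} {{g},{c,g},{f,g},{c,f,g}}
  V5: {{e},{a,e},{b,e},{a,b,e}}
  V12: {{a,d},{c,d},{c,f},{f,g},{a,c,d},{c,d,f},{c,f,g}} {{a,e},{a,b,e}} {{a,f}}
  V13: {{a,d},{a,c,d}} {{a,e},{a,b,e}} {{a,f}}
  V14: {{b,e},{a,b,e}} {{f,g},{c,f,g}}
  V15: {{e},{a,e},{b,e},{a,b,e}}
  V23: {{a},{a,b},{a,c},{a,d},{a,e},{a,f},{a,b,e},{a,c,d}}
  V24: {{g},{c,g},{f,g},{c,f,g}} {{a,b},{a,b,e}}
  V25: {{a,e},{a,b,e}}
  V34: {{a,b},{a,b,e}}
  V35: {{a,e},{a,b,e}}
  V45: {{b,e},{a,b,e}}
  V123: {{a,d},{a,c,d}} {{a,e},{a,b,e}} {{a,f}}
  V124: {{f,g},{c,f,g}} {{a,b,e}}
  V125: {{a,e},{a,b,e}}
  V134: {{a,b,e}}
  V135: {{a,e},{a,b,e}}
  V145: {{b,e},{a,b,e}}
  V234: {{a,b},{a,b,e}}
  V235: {{a,e},{a,b,e}}
  V245: {{a,b,e}}
  V345: {{a,b,e}}
  V1234: {{a,b,e}}
  V1235: {{a,e},{a,b,e}}
  V1245: {{a,b,e}}
  V1345: {{a,b,e}}
  V2345: {{a,b,e}}
  V12345: {{a,b,e}}
C dims 7,16,13,5; δ0: rk 6, SNF 1^6; δ1: rk 9, SNF 1^9; δ2: rk 4, SNF 1^4
Ȟ^0 = (7 − 6) − 0 = 1, so Ȟ^0 ≅ Z
Ȟ^1 = (16 − 9) − 6 = 1, so Ȟ^1 ≅ Z
Ȟ^2 = (13 − 4) − 9 = 0, so Ȟ^2 ≅ 0

Ȟ^0(U;F) ≅ Z,  Ȟ^1(U;F) ≅ Z,  Ȟ^2(U;F) ≅ 0
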